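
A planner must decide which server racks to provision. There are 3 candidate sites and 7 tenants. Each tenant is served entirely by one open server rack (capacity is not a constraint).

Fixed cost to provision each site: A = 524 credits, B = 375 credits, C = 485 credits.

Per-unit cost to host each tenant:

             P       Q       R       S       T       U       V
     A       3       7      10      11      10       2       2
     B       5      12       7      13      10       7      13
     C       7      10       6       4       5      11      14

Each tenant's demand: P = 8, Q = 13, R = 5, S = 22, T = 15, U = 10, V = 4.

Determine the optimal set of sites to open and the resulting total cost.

Open C only; minimum total cost 1030.

For any fixed open set, each tenant goes to its cheapest open site; total = fixed + service.
{C}: P→C 7·8=56, Q→C 10·13=130, R→C 6·5=30, S→C 4·22=88, T→C 5·15=75, U→C 11·10=110, V→C 14·4=56. Service 545; fixed 485; total 1030.
{A}: service 585 + fixed 524 = 1109
{B}: service 789 + fixed 375 = 1164
{A, B, C}: service 336 + fixed 1384 = 1720
(All 7 nonempty subsets were checked; C only is lowest.)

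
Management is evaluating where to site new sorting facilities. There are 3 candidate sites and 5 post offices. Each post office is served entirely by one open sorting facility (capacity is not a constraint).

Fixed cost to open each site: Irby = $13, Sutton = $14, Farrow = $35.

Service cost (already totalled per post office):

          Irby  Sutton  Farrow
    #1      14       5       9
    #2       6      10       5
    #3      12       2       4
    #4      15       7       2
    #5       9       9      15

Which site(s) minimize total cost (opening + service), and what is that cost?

For any fixed open set, each post office goes to its cheapest open site; total = fixed + service.
{Sutton}: #1→Sutton 5, #2→Sutton 10, #3→Sutton 2, #4→Sutton 7, #5→Sutton 9. Service 33; fixed 14; total 47.
{Irby, Sutton}: service 29 + fixed 27 = 56
{Irby}: #1→Irby 14, #2→Irby 6, #3→Irby 12, #4→Irby 15, #5→Irby 9. Service 56; fixed 13; total 69.
{Irby, Sutton, Farrow}: #1→Sutton 5, #2→Farrow 5, #3→Sutton 2, #4→Farrow 2, #5→Irby 9. Service 23; fixed 62; total 85.
(All 7 nonempty subsets were checked; Sutton only is lowest.)

Open Sutton only; minimum total cost 47.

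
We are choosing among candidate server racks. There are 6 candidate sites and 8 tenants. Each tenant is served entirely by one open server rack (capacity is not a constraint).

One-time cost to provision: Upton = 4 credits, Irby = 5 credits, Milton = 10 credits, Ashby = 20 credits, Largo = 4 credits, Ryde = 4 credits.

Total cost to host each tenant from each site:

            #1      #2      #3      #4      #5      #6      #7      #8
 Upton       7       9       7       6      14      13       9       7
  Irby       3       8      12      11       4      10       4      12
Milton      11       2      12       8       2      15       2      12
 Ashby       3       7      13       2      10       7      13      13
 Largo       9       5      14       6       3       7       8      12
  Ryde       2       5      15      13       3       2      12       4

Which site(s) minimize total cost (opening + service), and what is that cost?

Open Upton, Milton and Ryde; minimum total cost 45.

For any fixed open set, each tenant goes to its cheapest open site; total = fixed + service.
{Upton, Milton, Ryde}: #1→Ryde 2, #2→Milton 2, #3→Upton 7, #4→Upton 6, #5→Milton 2, #6→Ryde 2, #7→Milton 2, #8→Ryde 4. Service 27; fixed 18; total 45.
{Upton, Irby, Ryde}: service 33 + fixed 13 = 46
{Upton, Ryde}: service 38 + fixed 8 = 46
{Upton, Irby, Milton, Ashby, Largo, Ryde}: service 23 + fixed 47 = 70
No other subset beats 45.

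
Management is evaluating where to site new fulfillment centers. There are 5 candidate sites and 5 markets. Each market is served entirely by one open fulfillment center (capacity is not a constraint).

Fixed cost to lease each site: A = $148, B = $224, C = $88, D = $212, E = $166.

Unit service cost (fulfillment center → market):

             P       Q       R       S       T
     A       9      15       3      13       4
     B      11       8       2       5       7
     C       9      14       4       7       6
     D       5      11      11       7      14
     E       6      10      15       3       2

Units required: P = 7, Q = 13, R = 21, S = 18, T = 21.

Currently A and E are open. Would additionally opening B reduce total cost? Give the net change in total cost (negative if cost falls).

Current service cost with {A, E}: 331.
Adding B: each market re-picks its cheapest; new service cost 284, saving 47.
Extra fixed cost: 224. Net change = 224 − 47 = 177.
(Totals: 645 → 822.)

No — net change +177 (cost rises by 177).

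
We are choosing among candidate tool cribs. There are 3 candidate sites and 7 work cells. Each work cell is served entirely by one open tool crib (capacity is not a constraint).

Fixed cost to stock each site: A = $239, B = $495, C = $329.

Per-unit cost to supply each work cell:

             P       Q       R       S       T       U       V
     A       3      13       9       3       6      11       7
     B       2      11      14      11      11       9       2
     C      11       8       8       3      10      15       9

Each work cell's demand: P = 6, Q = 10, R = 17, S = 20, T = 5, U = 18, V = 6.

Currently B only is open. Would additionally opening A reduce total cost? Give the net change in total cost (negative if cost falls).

Current service cost with {B}: 809.
Adding A: each work cell re-picks its cheapest; new service cost 539, saving 270.
Extra fixed cost: 239. Net change = 239 − 270 = -31.
(Totals: 1304 → 1273.)

Yes — net change −31 (cost falls by 31).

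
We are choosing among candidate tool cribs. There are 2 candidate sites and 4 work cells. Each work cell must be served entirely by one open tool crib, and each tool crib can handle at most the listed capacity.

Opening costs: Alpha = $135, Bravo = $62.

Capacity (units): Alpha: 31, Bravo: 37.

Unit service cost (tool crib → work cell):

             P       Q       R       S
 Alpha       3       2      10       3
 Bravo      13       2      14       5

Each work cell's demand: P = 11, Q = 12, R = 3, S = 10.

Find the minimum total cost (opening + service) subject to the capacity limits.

Minimum total cost: 314

Open {Alpha, Bravo}: P→Alpha 3·11=33, Q→Bravo 2·12=24, R→Alpha 10·3=30, S→Alpha 3·10=30.
Loads: Alpha carries 24/31, Bravo carries 12/37. Service 117; fixed 197; total 314.
Next best feasible plan costs 321.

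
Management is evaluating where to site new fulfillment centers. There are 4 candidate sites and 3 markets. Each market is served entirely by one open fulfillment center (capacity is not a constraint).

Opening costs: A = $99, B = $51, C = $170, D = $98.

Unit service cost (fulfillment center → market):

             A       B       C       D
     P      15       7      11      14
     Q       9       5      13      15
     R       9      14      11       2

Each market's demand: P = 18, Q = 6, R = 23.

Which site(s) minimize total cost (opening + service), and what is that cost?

Open B and D; minimum total cost 351.

For any fixed open set, each market goes to its cheapest open site; total = fixed + service.
{B, D}: P→B 7·18=126, Q→B 5·6=30, R→D 2·23=46. Service 202; fixed 149; total 351.
{A, B, D}: P→B 7·18=126, Q→B 5·6=30, R→D 2·23=46. Service 202; fixed 248; total 450.
{D}: service 388 + fixed 98 = 486
{A, B, C, D}: service 202 + fixed 418 = 620
No other subset beats 351.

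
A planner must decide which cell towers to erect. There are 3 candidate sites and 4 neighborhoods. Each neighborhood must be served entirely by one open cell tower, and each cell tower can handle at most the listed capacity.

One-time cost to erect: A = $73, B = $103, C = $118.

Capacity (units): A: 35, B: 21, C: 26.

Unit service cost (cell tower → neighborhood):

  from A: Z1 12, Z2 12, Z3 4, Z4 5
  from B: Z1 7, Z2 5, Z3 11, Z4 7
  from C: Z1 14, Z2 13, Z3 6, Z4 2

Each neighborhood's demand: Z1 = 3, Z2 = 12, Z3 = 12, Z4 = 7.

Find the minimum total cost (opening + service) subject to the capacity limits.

Open {A}: Z1→A 12·3=36, Z2→A 12·12=144, Z3→A 4·12=48, Z4→A 5·7=35.
Loads: A carries 34/35. Service 263; fixed 73; total 336.
Next best feasible plan costs 340.

Minimum total cost: 336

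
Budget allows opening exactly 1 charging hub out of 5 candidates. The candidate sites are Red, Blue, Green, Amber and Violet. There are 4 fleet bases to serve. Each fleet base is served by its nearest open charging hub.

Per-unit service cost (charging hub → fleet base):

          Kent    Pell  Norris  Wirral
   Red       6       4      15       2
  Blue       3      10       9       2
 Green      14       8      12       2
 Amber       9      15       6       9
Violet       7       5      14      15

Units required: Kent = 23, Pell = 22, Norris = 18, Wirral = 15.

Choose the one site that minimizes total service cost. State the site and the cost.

With exactly 1 open, each fleet base uses its cheapest among the chosen.
{Blue}: Kent→Blue 3·23=69, Pell→Blue 10·22=220, Norris→Blue 9·18=162, Wirral→Blue 2·15=30. Service cost 481.
{Red}: service cost 526
{Green}: service cost 744
Among all 5 size-1 choices, {Blue} is lowest.

Choose Blue only; total service cost 481.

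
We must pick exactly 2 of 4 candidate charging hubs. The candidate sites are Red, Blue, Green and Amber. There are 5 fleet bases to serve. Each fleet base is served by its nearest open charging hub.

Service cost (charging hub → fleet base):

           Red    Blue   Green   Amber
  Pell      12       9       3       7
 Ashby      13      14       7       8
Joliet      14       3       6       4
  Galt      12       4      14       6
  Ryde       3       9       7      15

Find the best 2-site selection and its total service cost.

With exactly 2 open, each fleet base uses its cheapest among the chosen.
{Blue, Green}: Pell→Green 3, Ashby→Green 7, Joliet→Blue 3, Galt→Blue 4, Ryde→Green 7. Service cost 24.
{Green, Amber}: service cost 27
{Red, Amber}: service cost 28
Among all 6 size-2 choices, {Blue, Green} is lowest.

Choose Blue and Green; total service cost 24.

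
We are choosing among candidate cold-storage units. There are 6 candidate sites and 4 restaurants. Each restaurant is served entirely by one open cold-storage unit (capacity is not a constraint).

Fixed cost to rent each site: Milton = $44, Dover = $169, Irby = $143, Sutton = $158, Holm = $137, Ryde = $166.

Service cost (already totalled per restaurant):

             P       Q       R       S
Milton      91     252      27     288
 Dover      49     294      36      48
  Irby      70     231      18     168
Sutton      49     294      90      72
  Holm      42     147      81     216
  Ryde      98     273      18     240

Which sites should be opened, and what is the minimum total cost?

Open Dover and Holm; minimum total cost 579.

For any fixed open set, each restaurant goes to its cheapest open site; total = fixed + service.
{Dover, Holm}: P→Holm 42, Q→Holm 147, R→Dover 36, S→Dover 48. Service 273; fixed 306; total 579.
{Milton, Dover}: P→Dover 49, Q→Milton 252, R→Milton 27, S→Dover 48. Service 376; fixed 213; total 589.
{Dover}: service 427 + fixed 169 = 596
{Milton, Dover, Irby, Sutton, Holm, Ryde}: service 255 + fixed 817 = 1072
No other subset beats 579.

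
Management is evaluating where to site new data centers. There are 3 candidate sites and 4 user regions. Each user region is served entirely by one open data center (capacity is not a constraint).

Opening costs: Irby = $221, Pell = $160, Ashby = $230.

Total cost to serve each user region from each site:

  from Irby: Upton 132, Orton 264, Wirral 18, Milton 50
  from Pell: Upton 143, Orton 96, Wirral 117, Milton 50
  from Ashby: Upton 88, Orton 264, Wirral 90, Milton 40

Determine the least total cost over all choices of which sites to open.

Minimum total cost: 566

For any fixed open set, each user region goes to its cheapest open site; total = fixed + service.
{Pell}: Upton→Pell 143, Orton→Pell 96, Wirral→Pell 117, Milton→Pell 50. Service 406; fixed 160; total 566.
{Irby, Pell}: service 296 + fixed 381 = 677
{Irby}: service 464 + fixed 221 = 685
{Irby, Pell, Ashby}: Upton→Ashby 88, Orton→Pell 96, Wirral→Irby 18, Milton→Ashby 40. Service 242; fixed 611; total 853.
No other subset beats 566.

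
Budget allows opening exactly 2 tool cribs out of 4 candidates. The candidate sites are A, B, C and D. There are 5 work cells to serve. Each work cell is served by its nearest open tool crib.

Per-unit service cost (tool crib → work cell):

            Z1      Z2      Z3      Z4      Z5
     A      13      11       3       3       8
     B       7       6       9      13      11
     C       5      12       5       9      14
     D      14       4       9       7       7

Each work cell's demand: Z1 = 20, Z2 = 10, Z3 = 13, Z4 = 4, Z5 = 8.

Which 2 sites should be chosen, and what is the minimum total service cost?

With exactly 2 open, each work cell uses its cheapest among the chosen.
{C, D}: Z1→C 5·20=100, Z2→D 4·10=40, Z3→C 5·13=65, Z4→D 7·4=28, Z5→D 7·8=56. Service cost 289.
{A, B}: service cost 315
{A, C}: service cost 325
Among all 6 size-2 choices, {C, D} is lowest.

Choose C and D; total service cost 289.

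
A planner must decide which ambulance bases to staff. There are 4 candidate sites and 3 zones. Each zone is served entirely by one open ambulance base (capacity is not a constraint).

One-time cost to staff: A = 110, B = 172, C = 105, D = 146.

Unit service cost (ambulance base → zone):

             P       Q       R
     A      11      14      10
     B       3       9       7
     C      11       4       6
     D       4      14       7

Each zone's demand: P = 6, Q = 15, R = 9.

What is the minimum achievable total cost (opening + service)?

For any fixed open set, each zone goes to its cheapest open site; total = fixed + service.
{C}: P→C 11·6=66, Q→C 4·15=60, R→C 6·9=54. Service 180; fixed 105; total 285.
{B}: service 216 + fixed 172 = 388
{C, D}: service 138 + fixed 251 = 389
{A, B, C, D}: service 132 + fixed 533 = 665
No other subset beats 285.

Minimum total cost: 285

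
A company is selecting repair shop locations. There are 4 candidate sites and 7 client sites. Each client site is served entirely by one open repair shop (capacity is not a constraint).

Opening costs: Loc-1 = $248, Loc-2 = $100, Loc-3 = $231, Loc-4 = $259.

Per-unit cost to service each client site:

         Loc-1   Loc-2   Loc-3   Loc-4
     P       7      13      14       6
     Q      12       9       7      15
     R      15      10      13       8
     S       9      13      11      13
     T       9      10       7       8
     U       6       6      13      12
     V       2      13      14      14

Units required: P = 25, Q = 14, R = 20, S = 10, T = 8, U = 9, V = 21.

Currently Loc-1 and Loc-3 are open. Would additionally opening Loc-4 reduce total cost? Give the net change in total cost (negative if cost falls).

Current service cost with {Loc-1, Loc-3}: 775.
Adding Loc-4: each client site re-picks its cheapest; new service cost 650, saving 125.
Extra fixed cost: 259. Net change = 259 − 125 = 134.
(Totals: 1254 → 1388.)

No — net change +134 (cost rises by 134).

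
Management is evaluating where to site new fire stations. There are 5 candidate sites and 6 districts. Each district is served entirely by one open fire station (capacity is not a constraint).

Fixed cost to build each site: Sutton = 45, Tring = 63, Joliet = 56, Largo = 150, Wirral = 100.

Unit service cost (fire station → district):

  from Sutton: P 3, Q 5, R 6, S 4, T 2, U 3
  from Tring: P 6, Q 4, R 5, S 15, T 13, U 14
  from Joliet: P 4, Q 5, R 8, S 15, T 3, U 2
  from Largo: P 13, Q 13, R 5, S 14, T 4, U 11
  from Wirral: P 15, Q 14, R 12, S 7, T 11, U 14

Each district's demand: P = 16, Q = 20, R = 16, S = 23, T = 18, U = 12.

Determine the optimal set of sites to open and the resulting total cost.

Open Sutton only; minimum total cost 453.

For any fixed open set, each district goes to its cheapest open site; total = fixed + service.
{Sutton}: P→Sutton 3·16=48, Q→Sutton 5·20=100, R→Sutton 6·16=96, S→Sutton 4·23=92, T→Sutton 2·18=36, U→Sutton 3·12=36. Service 408; fixed 45; total 453.
{Sutton, Tring}: service 372 + fixed 108 = 480
{Sutton, Joliet}: service 396 + fixed 101 = 497
{Sutton, Tring, Joliet, Largo, Wirral}: service 360 + fixed 414 = 774
No other subset beats 453.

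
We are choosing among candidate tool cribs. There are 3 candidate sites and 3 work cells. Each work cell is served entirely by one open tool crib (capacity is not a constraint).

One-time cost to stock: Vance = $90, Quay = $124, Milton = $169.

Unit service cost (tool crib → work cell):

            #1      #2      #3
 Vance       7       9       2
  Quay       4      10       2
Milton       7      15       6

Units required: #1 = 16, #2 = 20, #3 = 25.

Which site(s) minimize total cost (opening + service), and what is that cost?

Open Vance only; minimum total cost 432.

For any fixed open set, each work cell goes to its cheapest open site; total = fixed + service.
{Vance}: #1→Vance 7·16=112, #2→Vance 9·20=180, #3→Vance 2·25=50. Service 342; fixed 90; total 432.
{Quay}: #1→Quay 4·16=64, #2→Quay 10·20=200, #3→Quay 2·25=50. Service 314; fixed 124; total 438.
{Vance, Quay}: service 294 + fixed 214 = 508
{Vance, Quay, Milton}: #1→Quay 4·16=64, #2→Vance 9·20=180, #3→Vance 2·25=50. Service 294; fixed 383; total 677.
No other subset beats 432.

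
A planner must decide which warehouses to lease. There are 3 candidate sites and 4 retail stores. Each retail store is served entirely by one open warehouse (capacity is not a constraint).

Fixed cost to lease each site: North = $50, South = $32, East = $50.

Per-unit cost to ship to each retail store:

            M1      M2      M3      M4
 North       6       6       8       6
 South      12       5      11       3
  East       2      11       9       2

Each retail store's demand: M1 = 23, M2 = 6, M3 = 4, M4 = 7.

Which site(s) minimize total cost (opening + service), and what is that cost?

For any fixed open set, each retail store goes to its cheapest open site; total = fixed + service.
{South, East}: M1→East 2·23=46, M2→South 5·6=30, M3→East 9·4=36, M4→East 2·7=14. Service 126; fixed 82; total 208.
{East}: service 162 + fixed 50 = 212
{North, East}: M1→East 2·23=46, M2→North 6·6=36, M3→North 8·4=32, M4→East 2·7=14. Service 128; fixed 100; total 228.
{North, South, East}: service 122 + fixed 132 = 254
(All 7 nonempty subsets were checked; South and East is lowest.)

Open South and East; minimum total cost 208.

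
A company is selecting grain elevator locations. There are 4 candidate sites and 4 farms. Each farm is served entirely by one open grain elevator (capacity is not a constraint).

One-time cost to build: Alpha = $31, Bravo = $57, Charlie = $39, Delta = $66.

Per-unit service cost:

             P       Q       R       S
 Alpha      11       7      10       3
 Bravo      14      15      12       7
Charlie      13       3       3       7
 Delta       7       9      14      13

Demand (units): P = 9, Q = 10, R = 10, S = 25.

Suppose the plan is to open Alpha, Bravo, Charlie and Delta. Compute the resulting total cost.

Each farm is assigned to its cheapest site among the open ones.
{Alpha, Bravo, Charlie, Delta}: P→Delta 7·9=63, Q→Charlie 3·10=30, R→Charlie 3·10=30, S→Alpha 3·25=75. Service 198; fixed 193; total 391.

Total cost: 391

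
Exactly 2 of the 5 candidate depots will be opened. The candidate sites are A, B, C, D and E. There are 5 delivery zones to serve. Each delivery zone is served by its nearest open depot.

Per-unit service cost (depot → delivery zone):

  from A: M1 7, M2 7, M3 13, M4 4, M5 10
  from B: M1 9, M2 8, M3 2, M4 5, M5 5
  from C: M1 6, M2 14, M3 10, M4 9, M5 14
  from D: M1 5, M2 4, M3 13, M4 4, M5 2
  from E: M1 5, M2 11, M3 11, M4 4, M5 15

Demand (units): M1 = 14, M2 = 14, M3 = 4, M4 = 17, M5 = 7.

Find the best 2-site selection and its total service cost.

Choose B and D; total service cost 216.

With exactly 2 open, each delivery zone uses its cheapest among the chosen.
{B, D}: M1→D 5·14=70, M2→D 4·14=56, M3→B 2·4=8, M4→D 4·17=68, M5→D 2·7=14. Service cost 216.
{C, D}: service cost 248
{D, E}: service cost 252
Among all 10 size-2 choices, {B, D} is lowest.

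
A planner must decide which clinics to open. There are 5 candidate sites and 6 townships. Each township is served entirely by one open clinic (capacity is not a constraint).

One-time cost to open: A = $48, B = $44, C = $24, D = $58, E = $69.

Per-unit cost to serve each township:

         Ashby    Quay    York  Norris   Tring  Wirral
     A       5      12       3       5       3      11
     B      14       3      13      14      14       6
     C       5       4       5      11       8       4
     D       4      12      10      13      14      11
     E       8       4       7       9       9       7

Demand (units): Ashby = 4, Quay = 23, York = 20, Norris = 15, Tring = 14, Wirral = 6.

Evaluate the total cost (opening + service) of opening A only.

Total cost: 587

Each township is assigned to its cheapest site among the open ones.
{A}: Ashby→A 5·4=20, Quay→A 12·23=276, York→A 3·20=60, Norris→A 5·15=75, Tring→A 3·14=42, Wirral→A 11·6=66. Service 539; fixed 48; total 587.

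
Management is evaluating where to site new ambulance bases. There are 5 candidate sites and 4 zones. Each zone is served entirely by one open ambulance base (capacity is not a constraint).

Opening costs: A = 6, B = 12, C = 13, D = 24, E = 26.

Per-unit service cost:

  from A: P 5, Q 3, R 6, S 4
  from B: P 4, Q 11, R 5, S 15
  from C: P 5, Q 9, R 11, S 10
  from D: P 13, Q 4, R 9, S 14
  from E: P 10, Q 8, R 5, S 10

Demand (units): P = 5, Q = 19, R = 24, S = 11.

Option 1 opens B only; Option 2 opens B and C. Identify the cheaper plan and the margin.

Option 2 is cheaper by 80.

Option 1: {B}: P→B 4·5=20, Q→B 11·19=209, R→B 5·24=120, S→B 15·11=165. Service 514; fixed 12; total 526.
Option 2: {B, C}: P→B 4·5=20, Q→C 9·19=171, R→B 5·24=120, S→C 10·11=110. Service 421; fixed 25; total 446.
Difference: |526 − 446| = 80.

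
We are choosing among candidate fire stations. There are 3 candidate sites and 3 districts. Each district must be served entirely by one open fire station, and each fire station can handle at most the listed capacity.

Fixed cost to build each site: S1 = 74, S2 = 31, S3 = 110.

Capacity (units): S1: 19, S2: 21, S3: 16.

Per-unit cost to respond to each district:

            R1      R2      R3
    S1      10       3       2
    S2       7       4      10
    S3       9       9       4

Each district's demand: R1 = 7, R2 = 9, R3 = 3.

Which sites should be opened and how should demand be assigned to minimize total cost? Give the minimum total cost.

Open {S2}: R1→S2 7·7=49, R2→S2 4·9=36, R3→S2 10·3=30.
Loads: S2 carries 19/21. Service 115; fixed 31; total 146.
Next best feasible plan costs 177.

Minimum total cost: 146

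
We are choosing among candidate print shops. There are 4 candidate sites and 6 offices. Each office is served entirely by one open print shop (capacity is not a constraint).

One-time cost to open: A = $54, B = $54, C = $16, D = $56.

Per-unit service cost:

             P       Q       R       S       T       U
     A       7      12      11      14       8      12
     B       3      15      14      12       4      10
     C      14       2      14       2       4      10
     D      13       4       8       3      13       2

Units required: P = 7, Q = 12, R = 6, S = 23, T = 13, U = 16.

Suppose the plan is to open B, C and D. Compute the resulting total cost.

Each office is assigned to its cheapest site among the open ones.
{B, C, D}: P→B 3·7=21, Q→C 2·12=24, R→D 8·6=48, S→C 2·23=46, T→B 4·13=52, U→D 2·16=32. Service 223; fixed 126; total 349.

Total cost: 349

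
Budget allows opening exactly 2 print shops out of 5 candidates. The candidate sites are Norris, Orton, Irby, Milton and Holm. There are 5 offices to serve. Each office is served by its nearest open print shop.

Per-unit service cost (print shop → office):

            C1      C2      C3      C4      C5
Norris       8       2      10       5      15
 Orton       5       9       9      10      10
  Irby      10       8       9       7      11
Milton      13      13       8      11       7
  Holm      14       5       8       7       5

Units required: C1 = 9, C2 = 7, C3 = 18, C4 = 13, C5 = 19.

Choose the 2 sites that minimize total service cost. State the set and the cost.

Choose Norris and Holm; total service cost 390.

With exactly 2 open, each office uses its cheapest among the chosen.
{Norris, Holm}: C1→Norris 8·9=72, C2→Norris 2·7=14, C3→Holm 8·18=144, C4→Norris 5·13=65, C5→Holm 5·19=95. Service cost 390.
{Orton, Holm}: service cost 410
{Norris, Milton}: service cost 428
Among all 10 size-2 choices, {Norris, Holm} is lowest.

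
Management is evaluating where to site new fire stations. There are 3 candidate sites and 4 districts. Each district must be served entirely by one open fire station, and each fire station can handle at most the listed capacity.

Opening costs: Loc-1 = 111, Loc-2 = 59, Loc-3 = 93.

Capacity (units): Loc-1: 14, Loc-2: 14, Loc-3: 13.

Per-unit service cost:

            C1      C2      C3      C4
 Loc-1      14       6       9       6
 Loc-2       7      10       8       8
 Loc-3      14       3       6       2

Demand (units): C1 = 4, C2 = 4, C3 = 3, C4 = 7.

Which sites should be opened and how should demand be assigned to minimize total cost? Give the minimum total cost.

Open {Loc-2, Loc-3}: C1→Loc-2 7·4=28, C2→Loc-3 3·4=12, C3→Loc-2 8·3=24, C4→Loc-3 2·7=14.
Loads: Loc-2 carries 7/14, Loc-3 carries 11/13. Service 78; fixed 152; total 230.
Next best feasible plan costs 252.

Minimum total cost: 230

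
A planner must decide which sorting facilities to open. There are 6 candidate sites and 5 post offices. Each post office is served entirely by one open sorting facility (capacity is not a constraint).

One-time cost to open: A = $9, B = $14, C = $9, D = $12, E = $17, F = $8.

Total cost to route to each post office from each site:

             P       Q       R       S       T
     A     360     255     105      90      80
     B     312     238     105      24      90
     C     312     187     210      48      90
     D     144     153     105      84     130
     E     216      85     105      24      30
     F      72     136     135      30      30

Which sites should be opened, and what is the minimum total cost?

Open E and F; minimum total cost 341.

For any fixed open set, each post office goes to its cheapest open site; total = fixed + service.
{E, F}: P→F 72, Q→E 85, R→E 105, S→E 24, T→E 30. Service 316; fixed 25; total 341.
{A, E, F}: service 316 + fixed 34 = 350
{C, E, F}: P→F 72, Q→E 85, R→E 105, S→E 24, T→E 30. Service 316; fixed 34; total 350.
{A, B, C, D, E, F}: P→F 72, Q→E 85, R→A 105, S→B 24, T→E 30. Service 316; fixed 69; total 385.
No other subset beats 341.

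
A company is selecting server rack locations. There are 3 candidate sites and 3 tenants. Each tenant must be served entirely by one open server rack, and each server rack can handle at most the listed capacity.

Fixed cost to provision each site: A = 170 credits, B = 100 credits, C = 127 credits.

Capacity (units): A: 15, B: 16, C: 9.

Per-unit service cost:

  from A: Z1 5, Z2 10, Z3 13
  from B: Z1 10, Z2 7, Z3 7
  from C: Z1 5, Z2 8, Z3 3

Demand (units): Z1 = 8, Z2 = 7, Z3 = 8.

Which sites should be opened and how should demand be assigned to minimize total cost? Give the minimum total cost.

Minimum total cost: 372

Open {B, C}: Z1→C 5·8=40, Z2→B 7·7=49, Z3→B 7·8=56.
Loads: B carries 15/16, C carries 8/9. Service 145; fixed 227; total 372.
Next best feasible plan costs 380.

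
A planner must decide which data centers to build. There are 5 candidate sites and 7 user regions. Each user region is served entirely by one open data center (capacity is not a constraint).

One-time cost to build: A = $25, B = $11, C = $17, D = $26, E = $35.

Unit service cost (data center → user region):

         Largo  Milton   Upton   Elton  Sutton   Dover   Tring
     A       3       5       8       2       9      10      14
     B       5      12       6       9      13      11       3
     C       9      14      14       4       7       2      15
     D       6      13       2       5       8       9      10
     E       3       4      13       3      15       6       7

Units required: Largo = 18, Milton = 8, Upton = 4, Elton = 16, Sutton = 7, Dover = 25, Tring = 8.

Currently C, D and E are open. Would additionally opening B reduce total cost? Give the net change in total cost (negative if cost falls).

Yes — net change −21 (cost falls by 21).

Current service cost with {C, D, E}: 297.
Adding B: each user region re-picks its cheapest; new service cost 265, saving 32.
Extra fixed cost: 11. Net change = 11 − 32 = -21.
(Totals: 375 → 354.)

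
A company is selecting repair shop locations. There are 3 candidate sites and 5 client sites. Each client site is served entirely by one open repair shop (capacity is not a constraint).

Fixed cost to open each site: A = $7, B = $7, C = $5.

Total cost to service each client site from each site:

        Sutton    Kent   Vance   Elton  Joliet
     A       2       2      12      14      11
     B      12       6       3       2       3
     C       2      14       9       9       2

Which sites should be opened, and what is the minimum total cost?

For any fixed open set, each client site goes to its cheapest open site; total = fixed + service.
{A, B}: Sutton→A 2, Kent→A 2, Vance→B 3, Elton→B 2, Joliet→B 3. Service 12; fixed 14; total 26.
{B, C}: service 15 + fixed 12 = 27
{A, B, C}: service 11 + fixed 19 = 30
{C}: Sutton→C 2, Kent→C 14, Vance→C 9, Elton→C 9, Joliet→C 2. Service 36; fixed 5; total 41.
(All 7 nonempty subsets were checked; A and B is lowest.)

Open A and B; minimum total cost 26.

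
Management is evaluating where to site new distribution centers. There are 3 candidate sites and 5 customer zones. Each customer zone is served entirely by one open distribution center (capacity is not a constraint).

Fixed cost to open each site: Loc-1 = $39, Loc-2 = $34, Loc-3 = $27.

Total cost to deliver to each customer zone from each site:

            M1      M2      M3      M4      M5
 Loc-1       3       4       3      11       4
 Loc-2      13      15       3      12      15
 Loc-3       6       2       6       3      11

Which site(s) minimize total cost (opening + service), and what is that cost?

Open Loc-3 only; minimum total cost 55.

For any fixed open set, each customer zone goes to its cheapest open site; total = fixed + service.
{Loc-3}: M1→Loc-3 6, M2→Loc-3 2, M3→Loc-3 6, M4→Loc-3 3, M5→Loc-3 11. Service 28; fixed 27; total 55.
{Loc-1}: M1→Loc-1 3, M2→Loc-1 4, M3→Loc-1 3, M4→Loc-1 11, M5→Loc-1 4. Service 25; fixed 39; total 64.
{Loc-1, Loc-3}: M1→Loc-1 3, M2→Loc-3 2, M3→Loc-1 3, M4→Loc-3 3, M5→Loc-1 4. Service 15; fixed 66; total 81.
{Loc-1, Loc-2, Loc-3}: service 15 + fixed 100 = 115
(All 7 nonempty subsets were checked; Loc-3 only is lowest.)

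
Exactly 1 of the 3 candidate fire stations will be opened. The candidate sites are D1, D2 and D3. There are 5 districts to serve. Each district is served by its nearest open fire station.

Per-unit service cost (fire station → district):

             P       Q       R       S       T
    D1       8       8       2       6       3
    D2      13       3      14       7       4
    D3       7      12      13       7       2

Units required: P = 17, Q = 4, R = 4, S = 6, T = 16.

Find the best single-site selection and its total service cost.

With exactly 1 open, each district uses its cheapest among the chosen.
{D1}: P→D1 8·17=136, Q→D1 8·4=32, R→D1 2·4=8, S→D1 6·6=36, T→D1 3·16=48. Service cost 260.
{D3}: service cost 293
{D2}: service cost 395
Among all 3 size-1 choices, {D1} is lowest.

Choose D1 only; total service cost 260.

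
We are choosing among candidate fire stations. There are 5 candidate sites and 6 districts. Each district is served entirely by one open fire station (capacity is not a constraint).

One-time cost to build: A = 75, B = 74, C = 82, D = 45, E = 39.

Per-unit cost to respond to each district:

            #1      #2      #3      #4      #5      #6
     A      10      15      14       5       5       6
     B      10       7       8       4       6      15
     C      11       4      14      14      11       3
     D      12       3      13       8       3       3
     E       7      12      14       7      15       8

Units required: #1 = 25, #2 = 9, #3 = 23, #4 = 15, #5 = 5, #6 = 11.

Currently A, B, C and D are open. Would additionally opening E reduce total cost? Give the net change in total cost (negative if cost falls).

Current service cost with {A, B, C, D}: 569.
Adding E: each district re-picks its cheapest; new service cost 494, saving 75.
Extra fixed cost: 39. Net change = 39 − 75 = -36.
(Totals: 845 → 809.)

Yes — net change −36 (cost falls by 36).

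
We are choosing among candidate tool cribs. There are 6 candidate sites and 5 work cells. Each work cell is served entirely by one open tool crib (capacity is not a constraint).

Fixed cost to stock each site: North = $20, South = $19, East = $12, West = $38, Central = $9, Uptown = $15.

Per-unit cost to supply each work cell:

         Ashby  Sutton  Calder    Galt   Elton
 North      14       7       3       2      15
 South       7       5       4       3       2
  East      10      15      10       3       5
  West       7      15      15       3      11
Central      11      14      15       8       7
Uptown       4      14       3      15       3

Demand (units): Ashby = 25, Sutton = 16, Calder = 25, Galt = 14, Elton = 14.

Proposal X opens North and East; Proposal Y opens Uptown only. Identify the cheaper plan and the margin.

Proposal X is cheaper by 99.

Proposal X: {North, East}: Ashby→East 10·25=250, Sutton→North 7·16=112, Calder→North 3·25=75, Galt→North 2·14=28, Elton→East 5·14=70. Service 535; fixed 32; total 567.
Proposal Y: {Uptown}: Ashby→Uptown 4·25=100, Sutton→Uptown 14·16=224, Calder→Uptown 3·25=75, Galt→Uptown 15·14=210, Elton→Uptown 3·14=42. Service 651; fixed 15; total 666.
Difference: |567 − 666| = 99.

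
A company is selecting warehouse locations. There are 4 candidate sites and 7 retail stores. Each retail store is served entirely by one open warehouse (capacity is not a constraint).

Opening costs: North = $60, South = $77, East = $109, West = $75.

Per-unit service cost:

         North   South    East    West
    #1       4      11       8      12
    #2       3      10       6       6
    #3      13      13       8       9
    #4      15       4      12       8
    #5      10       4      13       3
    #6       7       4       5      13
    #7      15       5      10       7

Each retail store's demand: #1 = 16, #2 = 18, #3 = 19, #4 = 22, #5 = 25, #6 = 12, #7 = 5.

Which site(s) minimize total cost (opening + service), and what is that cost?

For any fixed open set, each retail store goes to its cheapest open site; total = fixed + service.
{North, South, West}: #1→North 4·16=64, #2→North 3·18=54, #3→West 9·19=171, #4→South 4·22=88, #5→West 3·25=75, #6→South 4·12=48, #7→South 5·5=25. Service 525; fixed 212; total 737.
{North, South}: #1→North 4·16=64, #2→North 3·18=54, #3→North 13·19=247, #4→South 4·22=88, #5→South 4·25=100, #6→South 4·12=48, #7→South 5·5=25. Service 626; fixed 137; total 763.
{North, South, East}: #1→North 4·16=64, #2→North 3·18=54, #3→East 8·19=152, #4→South 4·22=88, #5→South 4·25=100, #6→South 4·12=48, #7→South 5·5=25. Service 531; fixed 246; total 777.
{North, South, East, West}: service 506 + fixed 321 = 827
(All 15 nonempty subsets were checked; North, South and West is lowest.)

Open North, South and West; minimum total cost 737.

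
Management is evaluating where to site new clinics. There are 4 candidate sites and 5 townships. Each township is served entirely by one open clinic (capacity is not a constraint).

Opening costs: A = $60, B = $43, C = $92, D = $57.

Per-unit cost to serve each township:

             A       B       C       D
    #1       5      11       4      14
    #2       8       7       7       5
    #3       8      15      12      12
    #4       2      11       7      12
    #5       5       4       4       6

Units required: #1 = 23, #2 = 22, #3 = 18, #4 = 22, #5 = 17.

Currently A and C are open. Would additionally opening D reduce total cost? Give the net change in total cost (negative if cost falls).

No — net change +13 (cost rises by 13).

Current service cost with {A, C}: 502.
Adding D: each township re-picks its cheapest; new service cost 458, saving 44.
Extra fixed cost: 57. Net change = 57 − 44 = 13.
(Totals: 654 → 667.)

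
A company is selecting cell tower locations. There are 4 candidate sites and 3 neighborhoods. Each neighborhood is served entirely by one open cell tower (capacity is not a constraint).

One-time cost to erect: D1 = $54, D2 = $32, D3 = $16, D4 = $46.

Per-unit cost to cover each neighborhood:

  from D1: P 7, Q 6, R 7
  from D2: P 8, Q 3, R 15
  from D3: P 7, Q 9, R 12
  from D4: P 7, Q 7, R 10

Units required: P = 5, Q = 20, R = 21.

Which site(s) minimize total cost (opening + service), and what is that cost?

For any fixed open set, each neighborhood goes to its cheapest open site; total = fixed + service.
{D1, D2}: P→D1 7·5=35, Q→D2 3·20=60, R→D1 7·21=147. Service 242; fixed 86; total 328.
{D1, D2, D3}: service 242 + fixed 102 = 344
{D1}: P→D1 7·5=35, Q→D1 6·20=120, R→D1 7·21=147. Service 302; fixed 54; total 356.
{D1, D2, D3, D4}: P→D1 7·5=35, Q→D2 3·20=60, R→D1 7·21=147. Service 242; fixed 148; total 390.
No other subset beats 328.

Open D1 and D2; minimum total cost 328.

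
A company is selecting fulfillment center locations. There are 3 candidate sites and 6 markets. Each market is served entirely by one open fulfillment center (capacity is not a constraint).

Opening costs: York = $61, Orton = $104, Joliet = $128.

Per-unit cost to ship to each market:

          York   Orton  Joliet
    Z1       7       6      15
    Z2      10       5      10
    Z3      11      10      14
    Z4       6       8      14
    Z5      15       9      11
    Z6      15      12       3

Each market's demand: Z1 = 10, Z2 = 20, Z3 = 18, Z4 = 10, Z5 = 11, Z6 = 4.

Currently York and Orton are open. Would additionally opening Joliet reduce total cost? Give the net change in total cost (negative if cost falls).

Current service cost with {York, Orton}: 547.
Adding Joliet: each market re-picks its cheapest; new service cost 511, saving 36.
Extra fixed cost: 128. Net change = 128 − 36 = 92.
(Totals: 712 → 804.)

No — net change +92 (cost rises by 92).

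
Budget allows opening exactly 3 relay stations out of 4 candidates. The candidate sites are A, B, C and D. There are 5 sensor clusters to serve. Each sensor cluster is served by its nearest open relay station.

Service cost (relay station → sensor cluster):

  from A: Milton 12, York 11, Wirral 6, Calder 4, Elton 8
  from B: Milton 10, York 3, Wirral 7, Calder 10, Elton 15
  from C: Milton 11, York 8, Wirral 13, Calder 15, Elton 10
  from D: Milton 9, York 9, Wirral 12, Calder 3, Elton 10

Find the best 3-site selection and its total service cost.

Choose A, B and D; total service cost 29.

With exactly 3 open, each sensor cluster uses its cheapest among the chosen.
{A, B, D}: Milton→D 9, York→B 3, Wirral→A 6, Calder→D 3, Elton→A 8. Service cost 29.
{A, B, C}: service cost 31
{B, C, D}: service cost 32
Among all 4 size-3 choices, {A, B, D} is lowest.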